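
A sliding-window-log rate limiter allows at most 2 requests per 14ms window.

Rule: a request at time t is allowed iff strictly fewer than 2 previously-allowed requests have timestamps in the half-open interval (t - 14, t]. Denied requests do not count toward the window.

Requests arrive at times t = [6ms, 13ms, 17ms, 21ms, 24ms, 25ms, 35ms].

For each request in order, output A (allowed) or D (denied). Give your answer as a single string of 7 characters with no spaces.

Answer: AADADDA

Derivation:
Tracking allowed requests in the window:
  req#1 t=6ms: ALLOW
  req#2 t=13ms: ALLOW
  req#3 t=17ms: DENY
  req#4 t=21ms: ALLOW
  req#5 t=24ms: DENY
  req#6 t=25ms: DENY
  req#7 t=35ms: ALLOW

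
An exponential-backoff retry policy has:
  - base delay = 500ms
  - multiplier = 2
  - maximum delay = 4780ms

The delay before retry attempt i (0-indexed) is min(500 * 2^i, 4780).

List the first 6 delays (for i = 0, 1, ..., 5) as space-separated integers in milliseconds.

Answer: 500 1000 2000 4000 4780 4780

Derivation:
Computing each delay:
  i=0: min(500*2^0, 4780) = 500
  i=1: min(500*2^1, 4780) = 1000
  i=2: min(500*2^2, 4780) = 2000
  i=3: min(500*2^3, 4780) = 4000
  i=4: min(500*2^4, 4780) = 4780
  i=5: min(500*2^5, 4780) = 4780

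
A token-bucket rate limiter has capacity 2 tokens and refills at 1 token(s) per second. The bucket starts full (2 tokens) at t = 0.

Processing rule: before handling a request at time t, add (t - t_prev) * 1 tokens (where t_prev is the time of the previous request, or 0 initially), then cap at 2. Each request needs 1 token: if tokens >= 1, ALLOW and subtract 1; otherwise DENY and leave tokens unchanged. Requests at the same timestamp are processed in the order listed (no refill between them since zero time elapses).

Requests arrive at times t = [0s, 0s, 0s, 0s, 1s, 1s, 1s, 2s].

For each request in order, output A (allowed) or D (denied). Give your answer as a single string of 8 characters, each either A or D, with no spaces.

Answer: AADDADDA

Derivation:
Simulating step by step:
  req#1 t=0s: ALLOW
  req#2 t=0s: ALLOW
  req#3 t=0s: DENY
  req#4 t=0s: DENY
  req#5 t=1s: ALLOW
  req#6 t=1s: DENY
  req#7 t=1s: DENY
  req#8 t=2s: ALLOW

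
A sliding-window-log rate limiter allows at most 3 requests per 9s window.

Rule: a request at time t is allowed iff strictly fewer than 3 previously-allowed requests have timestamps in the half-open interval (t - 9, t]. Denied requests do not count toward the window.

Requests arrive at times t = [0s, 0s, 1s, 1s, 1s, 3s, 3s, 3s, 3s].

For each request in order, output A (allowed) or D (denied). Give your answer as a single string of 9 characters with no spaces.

Tracking allowed requests in the window:
  req#1 t=0s: ALLOW
  req#2 t=0s: ALLOW
  req#3 t=1s: ALLOW
  req#4 t=1s: DENY
  req#5 t=1s: DENY
  req#6 t=3s: DENY
  req#7 t=3s: DENY
  req#8 t=3s: DENY
  req#9 t=3s: DENY

Answer: AAADDDDDD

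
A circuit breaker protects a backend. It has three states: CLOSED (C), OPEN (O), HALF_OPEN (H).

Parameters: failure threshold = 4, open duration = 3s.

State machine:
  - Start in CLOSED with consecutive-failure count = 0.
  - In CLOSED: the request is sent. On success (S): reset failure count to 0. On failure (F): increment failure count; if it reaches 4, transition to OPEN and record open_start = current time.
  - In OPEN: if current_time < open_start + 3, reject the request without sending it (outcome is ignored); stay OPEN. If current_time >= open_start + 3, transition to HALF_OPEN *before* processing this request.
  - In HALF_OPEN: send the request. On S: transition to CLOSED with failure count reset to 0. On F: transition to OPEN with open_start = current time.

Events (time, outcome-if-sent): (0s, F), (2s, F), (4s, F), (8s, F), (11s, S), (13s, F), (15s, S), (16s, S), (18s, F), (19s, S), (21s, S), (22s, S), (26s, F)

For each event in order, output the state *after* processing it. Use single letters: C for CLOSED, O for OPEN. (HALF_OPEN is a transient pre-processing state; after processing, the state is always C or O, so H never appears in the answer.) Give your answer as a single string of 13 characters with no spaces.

Answer: CCCOCCCCCCCCC

Derivation:
State after each event:
  event#1 t=0s outcome=F: state=CLOSED
  event#2 t=2s outcome=F: state=CLOSED
  event#3 t=4s outcome=F: state=CLOSED
  event#4 t=8s outcome=F: state=OPEN
  event#5 t=11s outcome=S: state=CLOSED
  event#6 t=13s outcome=F: state=CLOSED
  event#7 t=15s outcome=S: state=CLOSED
  event#8 t=16s outcome=S: state=CLOSED
  event#9 t=18s outcome=F: state=CLOSED
  event#10 t=19s outcome=S: state=CLOSED
  event#11 t=21s outcome=S: state=CLOSED
  event#12 t=22s outcome=S: state=CLOSED
  event#13 t=26s outcome=F: state=CLOSED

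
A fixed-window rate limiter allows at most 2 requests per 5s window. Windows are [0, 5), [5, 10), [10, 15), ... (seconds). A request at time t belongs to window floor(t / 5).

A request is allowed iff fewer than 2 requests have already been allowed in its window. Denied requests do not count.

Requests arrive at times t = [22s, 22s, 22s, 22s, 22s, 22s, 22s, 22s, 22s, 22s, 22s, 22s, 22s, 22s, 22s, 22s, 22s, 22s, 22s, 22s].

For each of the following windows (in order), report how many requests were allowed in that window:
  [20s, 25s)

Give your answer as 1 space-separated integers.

Answer: 2

Derivation:
Processing requests:
  req#1 t=22s (window 4): ALLOW
  req#2 t=22s (window 4): ALLOW
  req#3 t=22s (window 4): DENY
  req#4 t=22s (window 4): DENY
  req#5 t=22s (window 4): DENY
  req#6 t=22s (window 4): DENY
  req#7 t=22s (window 4): DENY
  req#8 t=22s (window 4): DENY
  req#9 t=22s (window 4): DENY
  req#10 t=22s (window 4): DENY
  req#11 t=22s (window 4): DENY
  req#12 t=22s (window 4): DENY
  req#13 t=22s (window 4): DENY
  req#14 t=22s (window 4): DENY
  req#15 t=22s (window 4): DENY
  req#16 t=22s (window 4): DENY
  req#17 t=22s (window 4): DENY
  req#18 t=22s (window 4): DENY
  req#19 t=22s (window 4): DENY
  req#20 t=22s (window 4): DENY

Allowed counts by window: 2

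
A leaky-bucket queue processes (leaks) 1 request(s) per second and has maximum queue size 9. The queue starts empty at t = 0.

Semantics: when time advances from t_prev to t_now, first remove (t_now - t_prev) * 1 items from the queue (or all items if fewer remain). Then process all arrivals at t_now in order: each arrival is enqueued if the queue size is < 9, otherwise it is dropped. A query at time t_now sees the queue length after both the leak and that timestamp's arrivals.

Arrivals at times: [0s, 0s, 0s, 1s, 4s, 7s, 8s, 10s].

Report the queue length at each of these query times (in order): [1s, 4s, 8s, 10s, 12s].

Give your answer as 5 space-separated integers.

Answer: 3 1 1 1 0

Derivation:
Queue lengths at query times:
  query t=1s: backlog = 3
  query t=4s: backlog = 1
  query t=8s: backlog = 1
  query t=10s: backlog = 1
  query t=12s: backlog = 0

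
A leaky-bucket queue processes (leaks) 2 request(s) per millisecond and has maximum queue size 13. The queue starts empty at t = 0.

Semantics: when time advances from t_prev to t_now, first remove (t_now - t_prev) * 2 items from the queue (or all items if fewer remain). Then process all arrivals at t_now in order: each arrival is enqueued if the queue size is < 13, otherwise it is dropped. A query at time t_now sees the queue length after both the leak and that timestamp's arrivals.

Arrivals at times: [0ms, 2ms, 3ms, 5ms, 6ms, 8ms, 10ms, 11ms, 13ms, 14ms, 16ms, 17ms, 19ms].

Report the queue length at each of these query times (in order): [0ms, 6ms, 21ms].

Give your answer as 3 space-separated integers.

Answer: 1 1 0

Derivation:
Queue lengths at query times:
  query t=0ms: backlog = 1
  query t=6ms: backlog = 1
  query t=21ms: backlog = 0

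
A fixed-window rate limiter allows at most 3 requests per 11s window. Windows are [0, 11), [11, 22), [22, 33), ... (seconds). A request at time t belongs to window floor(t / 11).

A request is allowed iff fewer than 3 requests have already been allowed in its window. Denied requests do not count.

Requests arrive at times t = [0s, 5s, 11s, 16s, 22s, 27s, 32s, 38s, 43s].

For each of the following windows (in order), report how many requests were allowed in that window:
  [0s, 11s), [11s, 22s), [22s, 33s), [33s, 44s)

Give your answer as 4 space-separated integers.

Processing requests:
  req#1 t=0s (window 0): ALLOW
  req#2 t=5s (window 0): ALLOW
  req#3 t=11s (window 1): ALLOW
  req#4 t=16s (window 1): ALLOW
  req#5 t=22s (window 2): ALLOW
  req#6 t=27s (window 2): ALLOW
  req#7 t=32s (window 2): ALLOW
  req#8 t=38s (window 3): ALLOW
  req#9 t=43s (window 3): ALLOW

Allowed counts by window: 2 2 3 2

Answer: 2 2 3 2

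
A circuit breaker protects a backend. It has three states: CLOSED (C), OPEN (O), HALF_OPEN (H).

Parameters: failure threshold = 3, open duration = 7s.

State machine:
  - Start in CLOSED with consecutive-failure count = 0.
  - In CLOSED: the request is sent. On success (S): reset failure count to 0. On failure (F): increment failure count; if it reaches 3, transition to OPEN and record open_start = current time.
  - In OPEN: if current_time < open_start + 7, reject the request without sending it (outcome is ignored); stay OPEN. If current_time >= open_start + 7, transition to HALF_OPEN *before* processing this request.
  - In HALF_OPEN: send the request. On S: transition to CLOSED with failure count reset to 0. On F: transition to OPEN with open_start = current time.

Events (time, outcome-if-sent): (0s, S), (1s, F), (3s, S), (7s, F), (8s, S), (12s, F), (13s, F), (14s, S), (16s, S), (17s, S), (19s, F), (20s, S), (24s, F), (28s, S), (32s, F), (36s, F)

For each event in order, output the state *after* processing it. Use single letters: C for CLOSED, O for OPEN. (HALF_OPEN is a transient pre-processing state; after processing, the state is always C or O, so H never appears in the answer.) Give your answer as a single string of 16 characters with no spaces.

Answer: CCCCCCCCCCCCCCCC

Derivation:
State after each event:
  event#1 t=0s outcome=S: state=CLOSED
  event#2 t=1s outcome=F: state=CLOSED
  event#3 t=3s outcome=S: state=CLOSED
  event#4 t=7s outcome=F: state=CLOSED
  event#5 t=8s outcome=S: state=CLOSED
  event#6 t=12s outcome=F: state=CLOSED
  event#7 t=13s outcome=F: state=CLOSED
  event#8 t=14s outcome=S: state=CLOSED
  event#9 t=16s outcome=S: state=CLOSED
  event#10 t=17s outcome=S: state=CLOSED
  event#11 t=19s outcome=F: state=CLOSED
  event#12 t=20s outcome=S: state=CLOSED
  event#13 t=24s outcome=F: state=CLOSED
  event#14 t=28s outcome=S: state=CLOSED
  event#15 t=32s outcome=F: state=CLOSED
  event#16 t=36s outcome=F: state=CLOSED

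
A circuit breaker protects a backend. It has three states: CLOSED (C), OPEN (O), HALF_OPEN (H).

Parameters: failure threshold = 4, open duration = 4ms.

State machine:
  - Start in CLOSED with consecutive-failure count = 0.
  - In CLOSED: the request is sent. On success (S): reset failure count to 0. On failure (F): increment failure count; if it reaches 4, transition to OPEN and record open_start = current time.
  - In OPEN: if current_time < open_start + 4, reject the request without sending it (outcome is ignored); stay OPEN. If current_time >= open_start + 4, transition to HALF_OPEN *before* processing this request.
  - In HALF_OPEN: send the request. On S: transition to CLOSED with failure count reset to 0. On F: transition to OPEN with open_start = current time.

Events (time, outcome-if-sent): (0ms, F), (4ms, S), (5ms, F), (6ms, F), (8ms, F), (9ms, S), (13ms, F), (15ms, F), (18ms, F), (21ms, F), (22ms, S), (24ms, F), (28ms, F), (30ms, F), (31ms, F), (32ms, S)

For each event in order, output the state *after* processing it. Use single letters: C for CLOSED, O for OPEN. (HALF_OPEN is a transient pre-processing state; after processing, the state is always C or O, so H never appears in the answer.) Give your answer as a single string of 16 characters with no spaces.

Answer: CCCCCCCCCOOOOOOC

Derivation:
State after each event:
  event#1 t=0ms outcome=F: state=CLOSED
  event#2 t=4ms outcome=S: state=CLOSED
  event#3 t=5ms outcome=F: state=CLOSED
  event#4 t=6ms outcome=F: state=CLOSED
  event#5 t=8ms outcome=F: state=CLOSED
  event#6 t=9ms outcome=S: state=CLOSED
  event#7 t=13ms outcome=F: state=CLOSED
  event#8 t=15ms outcome=F: state=CLOSED
  event#9 t=18ms outcome=F: state=CLOSED
  event#10 t=21ms outcome=F: state=OPEN
  event#11 t=22ms outcome=S: state=OPEN
  event#12 t=24ms outcome=F: state=OPEN
  event#13 t=28ms outcome=F: state=OPEN
  event#14 t=30ms outcome=F: state=OPEN
  event#15 t=31ms outcome=F: state=OPEN
  event#16 t=32ms outcome=S: state=CLOSED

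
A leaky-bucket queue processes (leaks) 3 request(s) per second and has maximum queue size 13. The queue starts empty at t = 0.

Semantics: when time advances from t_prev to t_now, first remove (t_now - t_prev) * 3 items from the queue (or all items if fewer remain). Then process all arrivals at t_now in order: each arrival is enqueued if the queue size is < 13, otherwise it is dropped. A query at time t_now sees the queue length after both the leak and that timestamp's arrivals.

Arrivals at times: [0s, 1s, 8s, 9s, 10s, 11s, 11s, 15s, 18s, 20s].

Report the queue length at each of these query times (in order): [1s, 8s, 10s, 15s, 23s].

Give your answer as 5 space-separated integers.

Queue lengths at query times:
  query t=1s: backlog = 1
  query t=8s: backlog = 1
  query t=10s: backlog = 1
  query t=15s: backlog = 1
  query t=23s: backlog = 0

Answer: 1 1 1 1 0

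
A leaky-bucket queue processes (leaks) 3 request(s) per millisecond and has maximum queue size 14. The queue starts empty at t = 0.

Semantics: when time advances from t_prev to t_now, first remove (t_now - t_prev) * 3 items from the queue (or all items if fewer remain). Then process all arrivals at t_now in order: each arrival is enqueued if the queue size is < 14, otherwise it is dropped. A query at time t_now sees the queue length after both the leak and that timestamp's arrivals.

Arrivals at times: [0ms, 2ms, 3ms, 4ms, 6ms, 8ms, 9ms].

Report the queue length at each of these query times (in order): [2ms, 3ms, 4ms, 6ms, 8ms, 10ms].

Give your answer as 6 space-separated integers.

Answer: 1 1 1 1 1 0

Derivation:
Queue lengths at query times:
  query t=2ms: backlog = 1
  query t=3ms: backlog = 1
  query t=4ms: backlog = 1
  query t=6ms: backlog = 1
  query t=8ms: backlog = 1
  query t=10ms: backlog = 0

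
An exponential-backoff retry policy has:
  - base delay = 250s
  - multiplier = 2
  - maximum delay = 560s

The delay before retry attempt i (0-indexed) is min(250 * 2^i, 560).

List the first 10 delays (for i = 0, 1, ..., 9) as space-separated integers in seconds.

Computing each delay:
  i=0: min(250*2^0, 560) = 250
  i=1: min(250*2^1, 560) = 500
  i=2: min(250*2^2, 560) = 560
  i=3: min(250*2^3, 560) = 560
  i=4: min(250*2^4, 560) = 560
  i=5: min(250*2^5, 560) = 560
  i=6: min(250*2^6, 560) = 560
  i=7: min(250*2^7, 560) = 560
  i=8: min(250*2^8, 560) = 560
  i=9: min(250*2^9, 560) = 560

Answer: 250 500 560 560 560 560 560 560 560 560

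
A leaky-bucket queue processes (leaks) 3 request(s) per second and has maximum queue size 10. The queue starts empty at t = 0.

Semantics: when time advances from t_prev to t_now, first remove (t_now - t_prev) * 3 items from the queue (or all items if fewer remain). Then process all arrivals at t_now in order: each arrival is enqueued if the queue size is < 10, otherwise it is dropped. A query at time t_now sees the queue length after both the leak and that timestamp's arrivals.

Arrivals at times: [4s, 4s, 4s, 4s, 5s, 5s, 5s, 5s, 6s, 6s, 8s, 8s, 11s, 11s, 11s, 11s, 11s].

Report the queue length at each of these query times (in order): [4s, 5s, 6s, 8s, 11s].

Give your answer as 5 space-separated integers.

Answer: 4 5 4 2 5

Derivation:
Queue lengths at query times:
  query t=4s: backlog = 4
  query t=5s: backlog = 5
  query t=6s: backlog = 4
  query t=8s: backlog = 2
  query t=11s: backlog = 5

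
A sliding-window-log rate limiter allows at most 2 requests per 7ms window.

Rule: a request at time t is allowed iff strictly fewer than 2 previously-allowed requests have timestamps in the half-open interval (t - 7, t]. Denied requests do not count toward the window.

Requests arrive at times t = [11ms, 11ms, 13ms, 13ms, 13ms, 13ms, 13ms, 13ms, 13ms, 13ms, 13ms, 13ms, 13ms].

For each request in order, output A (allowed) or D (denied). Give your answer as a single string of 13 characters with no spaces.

Answer: AADDDDDDDDDDD

Derivation:
Tracking allowed requests in the window:
  req#1 t=11ms: ALLOW
  req#2 t=11ms: ALLOW
  req#3 t=13ms: DENY
  req#4 t=13ms: DENY
  req#5 t=13ms: DENY
  req#6 t=13ms: DENY
  req#7 t=13ms: DENY
  req#8 t=13ms: DENY
  req#9 t=13ms: DENY
  req#10 t=13ms: DENY
  req#11 t=13ms: DENY
  req#12 t=13ms: DENY
  req#13 t=13ms: DENY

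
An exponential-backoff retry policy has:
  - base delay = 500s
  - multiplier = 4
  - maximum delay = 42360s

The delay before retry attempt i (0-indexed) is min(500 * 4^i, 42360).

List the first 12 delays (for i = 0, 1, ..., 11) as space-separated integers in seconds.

Answer: 500 2000 8000 32000 42360 42360 42360 42360 42360 42360 42360 42360

Derivation:
Computing each delay:
  i=0: min(500*4^0, 42360) = 500
  i=1: min(500*4^1, 42360) = 2000
  i=2: min(500*4^2, 42360) = 8000
  i=3: min(500*4^3, 42360) = 32000
  i=4: min(500*4^4, 42360) = 42360
  i=5: min(500*4^5, 42360) = 42360
  i=6: min(500*4^6, 42360) = 42360
  i=7: min(500*4^7, 42360) = 42360
  i=8: min(500*4^8, 42360) = 42360
  i=9: min(500*4^9, 42360) = 42360
  i=10: min(500*4^10, 42360) = 42360
  i=11: min(500*4^11, 42360) = 42360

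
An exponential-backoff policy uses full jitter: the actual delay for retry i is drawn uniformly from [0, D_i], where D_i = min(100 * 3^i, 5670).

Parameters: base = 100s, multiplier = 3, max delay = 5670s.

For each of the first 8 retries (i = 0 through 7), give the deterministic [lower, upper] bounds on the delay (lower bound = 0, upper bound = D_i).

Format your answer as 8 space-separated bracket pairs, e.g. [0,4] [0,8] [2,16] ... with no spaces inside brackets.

Computing bounds per retry:
  i=0: D_i=min(100*3^0,5670)=100, bounds=[0,100]
  i=1: D_i=min(100*3^1,5670)=300, bounds=[0,300]
  i=2: D_i=min(100*3^2,5670)=900, bounds=[0,900]
  i=3: D_i=min(100*3^3,5670)=2700, bounds=[0,2700]
  i=4: D_i=min(100*3^4,5670)=5670, bounds=[0,5670]
  i=5: D_i=min(100*3^5,5670)=5670, bounds=[0,5670]
  i=6: D_i=min(100*3^6,5670)=5670, bounds=[0,5670]
  i=7: D_i=min(100*3^7,5670)=5670, bounds=[0,5670]

Answer: [0,100] [0,300] [0,900] [0,2700] [0,5670] [0,5670] [0,5670] [0,5670]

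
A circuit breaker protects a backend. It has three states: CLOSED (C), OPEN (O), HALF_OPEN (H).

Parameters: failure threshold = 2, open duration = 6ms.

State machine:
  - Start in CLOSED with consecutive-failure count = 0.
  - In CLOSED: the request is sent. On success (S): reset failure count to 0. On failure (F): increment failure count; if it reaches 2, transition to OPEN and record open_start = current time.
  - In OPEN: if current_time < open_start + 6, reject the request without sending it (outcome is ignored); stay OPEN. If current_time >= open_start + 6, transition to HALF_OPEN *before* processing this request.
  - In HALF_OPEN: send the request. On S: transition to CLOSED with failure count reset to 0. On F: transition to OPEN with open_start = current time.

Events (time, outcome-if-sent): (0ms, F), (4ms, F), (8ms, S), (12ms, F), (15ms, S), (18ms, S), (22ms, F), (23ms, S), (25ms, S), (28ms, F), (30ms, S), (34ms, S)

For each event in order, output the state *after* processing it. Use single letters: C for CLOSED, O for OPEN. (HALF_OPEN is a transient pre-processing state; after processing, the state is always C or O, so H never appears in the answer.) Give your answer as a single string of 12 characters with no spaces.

Answer: COOOOCCCCCCC

Derivation:
State after each event:
  event#1 t=0ms outcome=F: state=CLOSED
  event#2 t=4ms outcome=F: state=OPEN
  event#3 t=8ms outcome=S: state=OPEN
  event#4 t=12ms outcome=F: state=OPEN
  event#5 t=15ms outcome=S: state=OPEN
  event#6 t=18ms outcome=S: state=CLOSED
  event#7 t=22ms outcome=F: state=CLOSED
  event#8 t=23ms outcome=S: state=CLOSED
  event#9 t=25ms outcome=S: state=CLOSED
  event#10 t=28ms outcome=F: state=CLOSED
  event#11 t=30ms outcome=S: state=CLOSED
  event#12 t=34ms outcome=S: state=CLOSED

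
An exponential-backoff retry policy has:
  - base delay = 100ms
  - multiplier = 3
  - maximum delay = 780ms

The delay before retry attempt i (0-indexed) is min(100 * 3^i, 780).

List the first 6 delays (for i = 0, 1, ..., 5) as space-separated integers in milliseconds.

Computing each delay:
  i=0: min(100*3^0, 780) = 100
  i=1: min(100*3^1, 780) = 300
  i=2: min(100*3^2, 780) = 780
  i=3: min(100*3^3, 780) = 780
  i=4: min(100*3^4, 780) = 780
  i=5: min(100*3^5, 780) = 780

Answer: 100 300 780 780 780 780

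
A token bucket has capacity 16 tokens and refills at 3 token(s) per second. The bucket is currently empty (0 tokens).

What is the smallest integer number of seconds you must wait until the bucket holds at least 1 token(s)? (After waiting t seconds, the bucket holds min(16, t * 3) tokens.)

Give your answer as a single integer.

Answer: 1

Derivation:
Need t * 3 >= 1, so t >= 1/3.
Smallest integer t = ceil(1/3) = 1.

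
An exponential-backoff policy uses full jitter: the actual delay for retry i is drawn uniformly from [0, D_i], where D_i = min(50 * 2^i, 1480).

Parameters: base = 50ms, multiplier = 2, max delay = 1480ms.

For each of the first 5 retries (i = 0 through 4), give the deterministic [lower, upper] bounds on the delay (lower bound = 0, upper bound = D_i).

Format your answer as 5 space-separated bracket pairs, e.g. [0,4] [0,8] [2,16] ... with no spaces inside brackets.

Computing bounds per retry:
  i=0: D_i=min(50*2^0,1480)=50, bounds=[0,50]
  i=1: D_i=min(50*2^1,1480)=100, bounds=[0,100]
  i=2: D_i=min(50*2^2,1480)=200, bounds=[0,200]
  i=3: D_i=min(50*2^3,1480)=400, bounds=[0,400]
  i=4: D_i=min(50*2^4,1480)=800, bounds=[0,800]

Answer: [0,50] [0,100] [0,200] [0,400] [0,800]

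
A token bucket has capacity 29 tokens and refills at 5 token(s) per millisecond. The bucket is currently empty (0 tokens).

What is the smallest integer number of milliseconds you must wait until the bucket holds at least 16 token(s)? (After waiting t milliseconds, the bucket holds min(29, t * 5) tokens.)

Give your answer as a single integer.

Need t * 5 >= 16, so t >= 16/5.
Smallest integer t = ceil(16/5) = 4.

Answer: 4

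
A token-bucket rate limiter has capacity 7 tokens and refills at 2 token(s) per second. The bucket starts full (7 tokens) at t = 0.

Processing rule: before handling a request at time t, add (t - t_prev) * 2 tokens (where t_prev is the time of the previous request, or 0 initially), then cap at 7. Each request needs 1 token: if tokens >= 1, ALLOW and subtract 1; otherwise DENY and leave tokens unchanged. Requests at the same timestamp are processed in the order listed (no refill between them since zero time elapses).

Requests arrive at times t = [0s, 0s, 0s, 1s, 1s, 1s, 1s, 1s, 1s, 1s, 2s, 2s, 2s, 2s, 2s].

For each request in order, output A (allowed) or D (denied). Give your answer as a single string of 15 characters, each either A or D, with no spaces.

Simulating step by step:
  req#1 t=0s: ALLOW
  req#2 t=0s: ALLOW
  req#3 t=0s: ALLOW
  req#4 t=1s: ALLOW
  req#5 t=1s: ALLOW
  req#6 t=1s: ALLOW
  req#7 t=1s: ALLOW
  req#8 t=1s: ALLOW
  req#9 t=1s: ALLOW
  req#10 t=1s: DENY
  req#11 t=2s: ALLOW
  req#12 t=2s: ALLOW
  req#13 t=2s: DENY
  req#14 t=2s: DENY
  req#15 t=2s: DENY

Answer: AAAAAAAAADAADDD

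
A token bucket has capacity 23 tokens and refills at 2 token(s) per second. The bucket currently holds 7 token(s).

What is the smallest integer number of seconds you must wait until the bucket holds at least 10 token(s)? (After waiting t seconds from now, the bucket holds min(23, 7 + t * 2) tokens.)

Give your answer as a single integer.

Answer: 2

Derivation:
Need 7 + t * 2 >= 10, so t >= 3/2.
Smallest integer t = ceil(3/2) = 2.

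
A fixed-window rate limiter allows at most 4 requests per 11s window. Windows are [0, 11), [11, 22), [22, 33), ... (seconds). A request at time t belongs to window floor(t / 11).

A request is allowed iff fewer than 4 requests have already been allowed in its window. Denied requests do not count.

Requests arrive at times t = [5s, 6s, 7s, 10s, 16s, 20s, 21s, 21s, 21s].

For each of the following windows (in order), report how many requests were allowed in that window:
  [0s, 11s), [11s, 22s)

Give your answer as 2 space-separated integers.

Answer: 4 4

Derivation:
Processing requests:
  req#1 t=5s (window 0): ALLOW
  req#2 t=6s (window 0): ALLOW
  req#3 t=7s (window 0): ALLOW
  req#4 t=10s (window 0): ALLOW
  req#5 t=16s (window 1): ALLOW
  req#6 t=20s (window 1): ALLOW
  req#7 t=21s (window 1): ALLOW
  req#8 t=21s (window 1): ALLOW
  req#9 t=21s (window 1): DENY

Allowed counts by window: 4 4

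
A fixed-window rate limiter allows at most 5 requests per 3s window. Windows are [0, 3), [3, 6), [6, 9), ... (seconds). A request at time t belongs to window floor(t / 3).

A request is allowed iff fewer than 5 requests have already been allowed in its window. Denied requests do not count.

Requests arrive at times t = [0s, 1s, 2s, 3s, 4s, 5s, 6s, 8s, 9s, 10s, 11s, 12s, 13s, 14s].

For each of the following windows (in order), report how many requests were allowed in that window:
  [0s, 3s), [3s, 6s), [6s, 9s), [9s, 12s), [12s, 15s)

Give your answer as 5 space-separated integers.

Answer: 3 3 2 3 3

Derivation:
Processing requests:
  req#1 t=0s (window 0): ALLOW
  req#2 t=1s (window 0): ALLOW
  req#3 t=2s (window 0): ALLOW
  req#4 t=3s (window 1): ALLOW
  req#5 t=4s (window 1): ALLOW
  req#6 t=5s (window 1): ALLOW
  req#7 t=6s (window 2): ALLOW
  req#8 t=8s (window 2): ALLOW
  req#9 t=9s (window 3): ALLOW
  req#10 t=10s (window 3): ALLOW
  req#11 t=11s (window 3): ALLOW
  req#12 t=12s (window 4): ALLOW
  req#13 t=13s (window 4): ALLOW
  req#14 t=14s (window 4): ALLOW

Allowed counts by window: 3 3 2 3 3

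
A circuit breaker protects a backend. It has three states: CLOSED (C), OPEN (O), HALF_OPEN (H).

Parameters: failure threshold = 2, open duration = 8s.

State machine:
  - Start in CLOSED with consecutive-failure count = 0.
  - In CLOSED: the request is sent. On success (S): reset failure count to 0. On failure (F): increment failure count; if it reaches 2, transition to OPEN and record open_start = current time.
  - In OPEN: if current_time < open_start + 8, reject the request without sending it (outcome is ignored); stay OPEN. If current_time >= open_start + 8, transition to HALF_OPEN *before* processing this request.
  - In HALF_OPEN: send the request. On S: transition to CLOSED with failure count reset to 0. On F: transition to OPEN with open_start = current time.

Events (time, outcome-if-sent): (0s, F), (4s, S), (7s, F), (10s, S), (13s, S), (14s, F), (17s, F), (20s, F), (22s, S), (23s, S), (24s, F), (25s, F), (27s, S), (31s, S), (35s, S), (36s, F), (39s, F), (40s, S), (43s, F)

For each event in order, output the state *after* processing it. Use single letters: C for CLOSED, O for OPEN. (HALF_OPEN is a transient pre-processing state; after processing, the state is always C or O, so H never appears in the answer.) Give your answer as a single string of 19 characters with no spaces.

State after each event:
  event#1 t=0s outcome=F: state=CLOSED
  event#2 t=4s outcome=S: state=CLOSED
  event#3 t=7s outcome=F: state=CLOSED
  event#4 t=10s outcome=S: state=CLOSED
  event#5 t=13s outcome=S: state=CLOSED
  event#6 t=14s outcome=F: state=CLOSED
  event#7 t=17s outcome=F: state=OPEN
  event#8 t=20s outcome=F: state=OPEN
  event#9 t=22s outcome=S: state=OPEN
  event#10 t=23s outcome=S: state=OPEN
  event#11 t=24s outcome=F: state=OPEN
  event#12 t=25s outcome=F: state=OPEN
  event#13 t=27s outcome=S: state=OPEN
  event#14 t=31s outcome=S: state=OPEN
  event#15 t=35s outcome=S: state=CLOSED
  event#16 t=36s outcome=F: state=CLOSED
  event#17 t=39s outcome=F: state=OPEN
  event#18 t=40s outcome=S: state=OPEN
  event#19 t=43s outcome=F: state=OPEN

Answer: CCCCCCOOOOOOOOCCOOO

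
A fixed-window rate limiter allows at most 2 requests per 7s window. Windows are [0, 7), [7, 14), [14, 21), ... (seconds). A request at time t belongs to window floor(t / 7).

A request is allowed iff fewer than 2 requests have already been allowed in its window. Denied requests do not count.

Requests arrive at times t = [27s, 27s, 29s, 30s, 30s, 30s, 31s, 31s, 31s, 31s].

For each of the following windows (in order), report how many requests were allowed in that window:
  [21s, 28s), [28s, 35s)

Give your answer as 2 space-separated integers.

Answer: 2 2

Derivation:
Processing requests:
  req#1 t=27s (window 3): ALLOW
  req#2 t=27s (window 3): ALLOW
  req#3 t=29s (window 4): ALLOW
  req#4 t=30s (window 4): ALLOW
  req#5 t=30s (window 4): DENY
  req#6 t=30s (window 4): DENY
  req#7 t=31s (window 4): DENY
  req#8 t=31s (window 4): DENY
  req#9 t=31s (window 4): DENY
  req#10 t=31s (window 4): DENY

Allowed counts by window: 2 2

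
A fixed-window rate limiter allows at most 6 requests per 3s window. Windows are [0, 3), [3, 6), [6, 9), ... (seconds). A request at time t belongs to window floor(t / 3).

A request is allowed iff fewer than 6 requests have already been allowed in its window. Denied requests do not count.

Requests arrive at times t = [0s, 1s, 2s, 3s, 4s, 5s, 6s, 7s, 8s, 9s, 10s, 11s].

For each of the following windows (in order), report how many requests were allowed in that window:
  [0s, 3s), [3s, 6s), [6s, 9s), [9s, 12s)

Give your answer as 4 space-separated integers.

Processing requests:
  req#1 t=0s (window 0): ALLOW
  req#2 t=1s (window 0): ALLOW
  req#3 t=2s (window 0): ALLOW
  req#4 t=3s (window 1): ALLOW
  req#5 t=4s (window 1): ALLOW
  req#6 t=5s (window 1): ALLOW
  req#7 t=6s (window 2): ALLOW
  req#8 t=7s (window 2): ALLOW
  req#9 t=8s (window 2): ALLOW
  req#10 t=9s (window 3): ALLOW
  req#11 t=10s (window 3): ALLOW
  req#12 t=11s (window 3): ALLOW

Allowed counts by window: 3 3 3 3

Answer: 3 3 3 3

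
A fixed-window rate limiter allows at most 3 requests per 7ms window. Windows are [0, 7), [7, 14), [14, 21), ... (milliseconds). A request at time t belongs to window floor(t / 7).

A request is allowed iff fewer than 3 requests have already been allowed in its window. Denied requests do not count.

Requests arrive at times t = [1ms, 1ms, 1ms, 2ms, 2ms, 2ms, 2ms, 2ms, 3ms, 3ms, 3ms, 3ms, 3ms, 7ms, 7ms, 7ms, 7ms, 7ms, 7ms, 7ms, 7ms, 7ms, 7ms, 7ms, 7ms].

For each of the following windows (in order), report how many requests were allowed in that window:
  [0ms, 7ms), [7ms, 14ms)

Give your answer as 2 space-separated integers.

Processing requests:
  req#1 t=1ms (window 0): ALLOW
  req#2 t=1ms (window 0): ALLOW
  req#3 t=1ms (window 0): ALLOW
  req#4 t=2ms (window 0): DENY
  req#5 t=2ms (window 0): DENY
  req#6 t=2ms (window 0): DENY
  req#7 t=2ms (window 0): DENY
  req#8 t=2ms (window 0): DENY
  req#9 t=3ms (window 0): DENY
  req#10 t=3ms (window 0): DENY
  req#11 t=3ms (window 0): DENY
  req#12 t=3ms (window 0): DENY
  req#13 t=3ms (window 0): DENY
  req#14 t=7ms (window 1): ALLOW
  req#15 t=7ms (window 1): ALLOW
  req#16 t=7ms (window 1): ALLOW
  req#17 t=7ms (window 1): DENY
  req#18 t=7ms (window 1): DENY
  req#19 t=7ms (window 1): DENY
  req#20 t=7ms (window 1): DENY
  req#21 t=7ms (window 1): DENY
  req#22 t=7ms (window 1): DENY
  req#23 t=7ms (window 1): DENY
  req#24 t=7ms (window 1): DENY
  req#25 t=7ms (window 1): DENY

Allowed counts by window: 3 3

Answer: 3 3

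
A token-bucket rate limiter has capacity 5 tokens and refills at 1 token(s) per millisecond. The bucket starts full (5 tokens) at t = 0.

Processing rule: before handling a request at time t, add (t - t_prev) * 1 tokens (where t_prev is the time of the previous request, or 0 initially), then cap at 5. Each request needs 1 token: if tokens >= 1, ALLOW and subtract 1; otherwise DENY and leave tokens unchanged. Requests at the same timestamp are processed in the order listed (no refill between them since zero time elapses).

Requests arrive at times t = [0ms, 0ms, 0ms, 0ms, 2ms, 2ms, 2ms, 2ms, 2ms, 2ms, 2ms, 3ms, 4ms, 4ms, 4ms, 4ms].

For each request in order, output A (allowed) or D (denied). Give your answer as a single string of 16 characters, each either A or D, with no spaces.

Answer: AAAAAAADDDDAADDD

Derivation:
Simulating step by step:
  req#1 t=0ms: ALLOW
  req#2 t=0ms: ALLOW
  req#3 t=0ms: ALLOW
  req#4 t=0ms: ALLOW
  req#5 t=2ms: ALLOW
  req#6 t=2ms: ALLOW
  req#7 t=2ms: ALLOW
  req#8 t=2ms: DENY
  req#9 t=2ms: DENY
  req#10 t=2ms: DENY
  req#11 t=2ms: DENY
  req#12 t=3ms: ALLOW
  req#13 t=4ms: ALLOW
  req#14 t=4ms: DENY
  req#15 t=4ms: DENY
  req#16 t=4ms: DENY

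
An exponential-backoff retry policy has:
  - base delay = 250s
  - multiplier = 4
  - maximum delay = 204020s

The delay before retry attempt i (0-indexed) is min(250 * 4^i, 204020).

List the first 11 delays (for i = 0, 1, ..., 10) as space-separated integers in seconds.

Computing each delay:
  i=0: min(250*4^0, 204020) = 250
  i=1: min(250*4^1, 204020) = 1000
  i=2: min(250*4^2, 204020) = 4000
  i=3: min(250*4^3, 204020) = 16000
  i=4: min(250*4^4, 204020) = 64000
  i=5: min(250*4^5, 204020) = 204020
  i=6: min(250*4^6, 204020) = 204020
  i=7: min(250*4^7, 204020) = 204020
  i=8: min(250*4^8, 204020) = 204020
  i=9: min(250*4^9, 204020) = 204020
  i=10: min(250*4^10, 204020) = 204020

Answer: 250 1000 4000 16000 64000 204020 204020 204020 204020 204020 204020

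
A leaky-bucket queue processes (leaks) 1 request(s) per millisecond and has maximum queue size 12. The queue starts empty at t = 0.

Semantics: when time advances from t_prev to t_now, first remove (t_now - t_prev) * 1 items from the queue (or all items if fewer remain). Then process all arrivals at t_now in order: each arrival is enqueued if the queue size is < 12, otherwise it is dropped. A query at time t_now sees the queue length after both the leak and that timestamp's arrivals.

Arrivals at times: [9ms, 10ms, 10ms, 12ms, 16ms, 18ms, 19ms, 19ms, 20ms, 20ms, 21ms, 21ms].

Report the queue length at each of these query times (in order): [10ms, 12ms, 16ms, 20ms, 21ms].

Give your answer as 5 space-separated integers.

Queue lengths at query times:
  query t=10ms: backlog = 2
  query t=12ms: backlog = 1
  query t=16ms: backlog = 1
  query t=20ms: backlog = 3
  query t=21ms: backlog = 4

Answer: 2 1 1 3 4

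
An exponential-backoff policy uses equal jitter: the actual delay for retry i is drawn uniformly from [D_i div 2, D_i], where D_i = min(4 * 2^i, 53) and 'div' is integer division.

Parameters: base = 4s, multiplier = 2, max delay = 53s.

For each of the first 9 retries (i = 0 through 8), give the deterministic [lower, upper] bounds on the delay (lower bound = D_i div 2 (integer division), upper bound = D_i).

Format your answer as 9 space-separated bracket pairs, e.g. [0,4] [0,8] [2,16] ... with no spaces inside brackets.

Answer: [2,4] [4,8] [8,16] [16,32] [26,53] [26,53] [26,53] [26,53] [26,53]

Derivation:
Computing bounds per retry:
  i=0: D_i=min(4*2^0,53)=4, bounds=[2,4]
  i=1: D_i=min(4*2^1,53)=8, bounds=[4,8]
  i=2: D_i=min(4*2^2,53)=16, bounds=[8,16]
  i=3: D_i=min(4*2^3,53)=32, bounds=[16,32]
  i=4: D_i=min(4*2^4,53)=53, bounds=[26,53]
  i=5: D_i=min(4*2^5,53)=53, bounds=[26,53]
  i=6: D_i=min(4*2^6,53)=53, bounds=[26,53]
  i=7: D_i=min(4*2^7,53)=53, bounds=[26,53]
  i=8: D_i=min(4*2^8,53)=53, bounds=[26,53]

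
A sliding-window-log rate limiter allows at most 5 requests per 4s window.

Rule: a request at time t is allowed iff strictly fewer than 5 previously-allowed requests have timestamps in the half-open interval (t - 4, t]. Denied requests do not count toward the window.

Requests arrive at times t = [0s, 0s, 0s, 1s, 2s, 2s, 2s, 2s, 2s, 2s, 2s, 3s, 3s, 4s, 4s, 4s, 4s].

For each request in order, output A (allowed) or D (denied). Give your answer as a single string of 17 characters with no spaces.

Answer: AAAAADDDDDDDDAAAD

Derivation:
Tracking allowed requests in the window:
  req#1 t=0s: ALLOW
  req#2 t=0s: ALLOW
  req#3 t=0s: ALLOW
  req#4 t=1s: ALLOW
  req#5 t=2s: ALLOW
  req#6 t=2s: DENY
  req#7 t=2s: DENY
  req#8 t=2s: DENY
  req#9 t=2s: DENY
  req#10 t=2s: DENY
  req#11 t=2s: DENY
  req#12 t=3s: DENY
  req#13 t=3s: DENY
  req#14 t=4s: ALLOW
  req#15 t=4s: ALLOW
  req#16 t=4s: ALLOW
  req#17 t=4s: DENY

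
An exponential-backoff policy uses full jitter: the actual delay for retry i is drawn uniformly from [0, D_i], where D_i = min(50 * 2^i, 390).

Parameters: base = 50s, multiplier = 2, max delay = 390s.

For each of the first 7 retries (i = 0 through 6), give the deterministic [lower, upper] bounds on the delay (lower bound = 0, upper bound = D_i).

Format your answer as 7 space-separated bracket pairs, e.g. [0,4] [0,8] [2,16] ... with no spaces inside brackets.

Computing bounds per retry:
  i=0: D_i=min(50*2^0,390)=50, bounds=[0,50]
  i=1: D_i=min(50*2^1,390)=100, bounds=[0,100]
  i=2: D_i=min(50*2^2,390)=200, bounds=[0,200]
  i=3: D_i=min(50*2^3,390)=390, bounds=[0,390]
  i=4: D_i=min(50*2^4,390)=390, bounds=[0,390]
  i=5: D_i=min(50*2^5,390)=390, bounds=[0,390]
  i=6: D_i=min(50*2^6,390)=390, bounds=[0,390]

Answer: [0,50] [0,100] [0,200] [0,390] [0,390] [0,390] [0,390]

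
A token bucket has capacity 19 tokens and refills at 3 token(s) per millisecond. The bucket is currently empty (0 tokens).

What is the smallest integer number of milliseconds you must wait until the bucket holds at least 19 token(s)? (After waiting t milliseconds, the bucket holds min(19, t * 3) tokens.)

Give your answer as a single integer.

Need t * 3 >= 19, so t >= 19/3.
Smallest integer t = ceil(19/3) = 7.

Answer: 7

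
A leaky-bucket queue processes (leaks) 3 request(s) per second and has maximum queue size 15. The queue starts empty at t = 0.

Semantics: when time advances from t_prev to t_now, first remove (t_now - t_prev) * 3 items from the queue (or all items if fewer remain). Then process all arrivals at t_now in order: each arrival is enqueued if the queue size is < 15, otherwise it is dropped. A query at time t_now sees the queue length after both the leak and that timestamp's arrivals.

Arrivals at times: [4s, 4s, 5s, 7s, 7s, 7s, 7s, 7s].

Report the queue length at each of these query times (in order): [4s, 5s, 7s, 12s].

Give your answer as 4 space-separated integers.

Answer: 2 1 5 0

Derivation:
Queue lengths at query times:
  query t=4s: backlog = 2
  query t=5s: backlog = 1
  query t=7s: backlog = 5
  query t=12s: backlog = 0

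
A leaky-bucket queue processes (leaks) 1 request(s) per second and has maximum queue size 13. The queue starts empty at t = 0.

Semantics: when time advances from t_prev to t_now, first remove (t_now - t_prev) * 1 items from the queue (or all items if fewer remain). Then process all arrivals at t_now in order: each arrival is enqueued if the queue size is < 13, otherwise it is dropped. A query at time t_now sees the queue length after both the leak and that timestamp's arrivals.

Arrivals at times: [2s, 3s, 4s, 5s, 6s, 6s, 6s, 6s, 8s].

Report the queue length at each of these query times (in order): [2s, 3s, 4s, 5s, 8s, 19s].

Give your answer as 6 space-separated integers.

Queue lengths at query times:
  query t=2s: backlog = 1
  query t=3s: backlog = 1
  query t=4s: backlog = 1
  query t=5s: backlog = 1
  query t=8s: backlog = 3
  query t=19s: backlog = 0

Answer: 1 1 1 1 3 0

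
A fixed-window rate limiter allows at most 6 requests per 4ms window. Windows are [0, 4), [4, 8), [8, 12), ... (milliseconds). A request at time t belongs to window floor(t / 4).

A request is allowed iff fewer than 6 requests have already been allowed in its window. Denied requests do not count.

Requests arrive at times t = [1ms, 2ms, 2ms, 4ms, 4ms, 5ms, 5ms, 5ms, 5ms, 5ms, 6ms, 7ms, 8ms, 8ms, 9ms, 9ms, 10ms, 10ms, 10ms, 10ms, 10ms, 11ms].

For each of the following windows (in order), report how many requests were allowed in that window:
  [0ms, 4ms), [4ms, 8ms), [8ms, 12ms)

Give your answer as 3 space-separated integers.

Processing requests:
  req#1 t=1ms (window 0): ALLOW
  req#2 t=2ms (window 0): ALLOW
  req#3 t=2ms (window 0): ALLOW
  req#4 t=4ms (window 1): ALLOW
  req#5 t=4ms (window 1): ALLOW
  req#6 t=5ms (window 1): ALLOW
  req#7 t=5ms (window 1): ALLOW
  req#8 t=5ms (window 1): ALLOW
  req#9 t=5ms (window 1): ALLOW
  req#10 t=5ms (window 1): DENY
  req#11 t=6ms (window 1): DENY
  req#12 t=7ms (window 1): DENY
  req#13 t=8ms (window 2): ALLOW
  req#14 t=8ms (window 2): ALLOW
  req#15 t=9ms (window 2): ALLOW
  req#16 t=9ms (window 2): ALLOW
  req#17 t=10ms (window 2): ALLOW
  req#18 t=10ms (window 2): ALLOW
  req#19 t=10ms (window 2): DENY
  req#20 t=10ms (window 2): DENY
  req#21 t=10ms (window 2): DENY
  req#22 t=11ms (window 2): DENY

Allowed counts by window: 3 6 6

Answer: 3 6 6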